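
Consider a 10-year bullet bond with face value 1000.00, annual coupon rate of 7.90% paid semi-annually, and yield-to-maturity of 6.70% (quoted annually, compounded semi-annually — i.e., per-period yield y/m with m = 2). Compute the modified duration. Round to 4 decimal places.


Coupon per period c = face * coupon_rate / m = 39.500000
Periods per year m = 2; per-period yield y/m = 0.033500
Number of cashflows N = 20
Cashflows (t years, CF_t, discount factor 1/(1+y/m)^(m*t), PV):
  t = 0.5000: CF_t = 39.500000, DF = 0.967586, PV = 38.219642
  t = 1.0000: CF_t = 39.500000, DF = 0.936222, PV = 36.980786
  t = 1.5000: CF_t = 39.500000, DF = 0.905876, PV = 35.782086
  t = 2.0000: CF_t = 39.500000, DF = 0.876512, PV = 34.622241
  t = 2.5000: CF_t = 39.500000, DF = 0.848101, PV = 33.499991
  t = 3.0000: CF_t = 39.500000, DF = 0.820611, PV = 32.414118
  t = 3.5000: CF_t = 39.500000, DF = 0.794011, PV = 31.363443
  t = 4.0000: CF_t = 39.500000, DF = 0.768274, PV = 30.346824
  t = 4.5000: CF_t = 39.500000, DF = 0.743371, PV = 29.363158
  t = 5.0000: CF_t = 39.500000, DF = 0.719275, PV = 28.411377
  t = 5.5000: CF_t = 39.500000, DF = 0.695961, PV = 27.490447
  t = 6.0000: CF_t = 39.500000, DF = 0.673402, PV = 26.599368
  t = 6.5000: CF_t = 39.500000, DF = 0.651574, PV = 25.737173
  t = 7.0000: CF_t = 39.500000, DF = 0.630454, PV = 24.902925
  t = 7.5000: CF_t = 39.500000, DF = 0.610018, PV = 24.095719
  t = 8.0000: CF_t = 39.500000, DF = 0.590245, PV = 23.314677
  t = 8.5000: CF_t = 39.500000, DF = 0.571113, PV = 22.558952
  t = 9.0000: CF_t = 39.500000, DF = 0.552601, PV = 21.827723
  t = 9.5000: CF_t = 39.500000, DF = 0.534689, PV = 21.120197
  t = 10.0000: CF_t = 1039.500000, DF = 0.517357, PV = 537.792665
Price P = sum_t PV_t = 1086.443511
First compute Macaulay numerator sum_t t * PV_t:
  t * PV_t at t = 0.5000: 19.109821
  t * PV_t at t = 1.0000: 36.980786
  t * PV_t at t = 1.5000: 53.673129
  t * PV_t at t = 2.0000: 69.244481
  t * PV_t at t = 2.5000: 83.749978
  t * PV_t at t = 3.0000: 97.242354
  t * PV_t at t = 3.5000: 109.772050
  t * PV_t at t = 4.0000: 121.387297
  t * PV_t at t = 4.5000: 132.134213
  t * PV_t at t = 5.0000: 142.056886
  t * PV_t at t = 5.5000: 151.197460
  t * PV_t at t = 6.0000: 159.596210
  t * PV_t at t = 6.5000: 167.291625
  t * PV_t at t = 7.0000: 174.320476
  t * PV_t at t = 7.5000: 180.717889
  t * PV_t at t = 8.0000: 186.517415
  t * PV_t at t = 8.5000: 191.751092
  t * PV_t at t = 9.0000: 196.449509
  t * PV_t at t = 9.5000: 200.641868
  t * PV_t at t = 10.0000: 5377.926648
Macaulay duration D = 7851.761184 / 1086.443511 = 7.227031
Modified duration = D / (1 + y/m) = 7.227031 / (1 + 0.033500) = 6.992773

Answer: Modified duration = 6.9928


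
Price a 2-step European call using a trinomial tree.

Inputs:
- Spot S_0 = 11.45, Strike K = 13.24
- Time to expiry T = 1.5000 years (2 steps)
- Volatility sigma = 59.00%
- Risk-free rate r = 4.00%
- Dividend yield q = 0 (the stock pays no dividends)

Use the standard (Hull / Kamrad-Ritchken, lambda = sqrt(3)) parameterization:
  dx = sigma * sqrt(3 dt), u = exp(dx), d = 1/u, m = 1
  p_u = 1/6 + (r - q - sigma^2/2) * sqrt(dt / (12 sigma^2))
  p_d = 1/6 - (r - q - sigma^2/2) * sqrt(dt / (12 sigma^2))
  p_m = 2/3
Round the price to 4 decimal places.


dt = T/N = 0.750000; dx = sigma*sqrt(3*dt) = 0.885000
u = exp(dx) = 2.422984; d = 1/u = 0.412714
p_u = 0.109866, p_m = 0.666667, p_d = 0.223468
Discount per step: exp(-r*dt) = 0.970446
Stock lattice S(k, j) with j the centered position index:
  k=0: S(0,+0) = 11.4500
  k=1: S(1,-1) = 4.7256; S(1,+0) = 11.4500; S(1,+1) = 27.7432
  k=2: S(2,-2) = 1.9503; S(2,-1) = 4.7256; S(2,+0) = 11.4500; S(2,+1) = 27.7432; S(2,+2) = 67.2213
Terminal payoffs V(N, j) = max(S_T - K, 0):
  V(2,-2) = 0.000000; V(2,-1) = 0.000000; V(2,+0) = 0.000000; V(2,+1) = 14.503171; V(2,+2) = 53.981271
Backward induction: V(k, j) = exp(-r*dt) * [p_u * V(k+1, j+1) + p_m * V(k+1, j) + p_d * V(k+1, j-1)]
  V(1,-1) = exp(-r*dt) * [p_u*0.000000 + p_m*0.000000 + p_d*0.000000] = 0.000000
  V(1,+0) = exp(-r*dt) * [p_u*14.503171 + p_m*0.000000 + p_d*0.000000] = 1.546311
  V(1,+1) = exp(-r*dt) * [p_u*53.981271 + p_m*14.503171 + p_d*0.000000] = 15.138443
  V(0,+0) = exp(-r*dt) * [p_u*15.138443 + p_m*1.546311 + p_d*0.000000] = 2.614449

Answer: Price = V(0,0) = 2.6144


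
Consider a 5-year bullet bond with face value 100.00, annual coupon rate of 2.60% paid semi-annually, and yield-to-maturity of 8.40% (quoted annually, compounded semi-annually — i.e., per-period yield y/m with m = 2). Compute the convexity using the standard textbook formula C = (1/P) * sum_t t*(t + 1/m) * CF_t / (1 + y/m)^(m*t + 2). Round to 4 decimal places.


Answer: Convexity = 23.1337

Derivation:
Coupon per period c = face * coupon_rate / m = 1.300000
Periods per year m = 2; per-period yield y/m = 0.042000
Number of cashflows N = 10
Cashflows (t years, CF_t, discount factor 1/(1+y/m)^(m*t), PV):
  t = 0.5000: CF_t = 1.300000, DF = 0.959693, PV = 1.247601
  t = 1.0000: CF_t = 1.300000, DF = 0.921010, PV = 1.197314
  t = 1.5000: CF_t = 1.300000, DF = 0.883887, PV = 1.149053
  t = 2.0000: CF_t = 1.300000, DF = 0.848260, PV = 1.102738
  t = 2.5000: CF_t = 1.300000, DF = 0.814069, PV = 1.058290
  t = 3.0000: CF_t = 1.300000, DF = 0.781257, PV = 1.015634
  t = 3.5000: CF_t = 1.300000, DF = 0.749766, PV = 0.974696
  t = 4.0000: CF_t = 1.300000, DF = 0.719545, PV = 0.935409
  t = 4.5000: CF_t = 1.300000, DF = 0.690543, PV = 0.897705
  t = 5.0000: CF_t = 101.300000, DF = 0.662709, PV = 67.132413
Price P = sum_t PV_t = 76.710853
Convexity numerator sum_t t*(t + 1/m) * CF_t / (1+y/m)^(m*t + 2):
  t = 0.5000: term = 0.574527
  t = 1.0000: term = 1.654108
  t = 1.5000: term = 3.174870
  t = 2.0000: term = 5.078168
  t = 2.5000: term = 7.310222
  t = 3.0000: term = 9.821796
  t = 3.5000: term = 12.567877
  t = 4.0000: term = 15.507389
  t = 4.5000: term = 18.602913
  t = 5.0000: term = 1700.315491
Convexity = (1/P) * sum = 1774.607360 / 76.710853 = 23.133719


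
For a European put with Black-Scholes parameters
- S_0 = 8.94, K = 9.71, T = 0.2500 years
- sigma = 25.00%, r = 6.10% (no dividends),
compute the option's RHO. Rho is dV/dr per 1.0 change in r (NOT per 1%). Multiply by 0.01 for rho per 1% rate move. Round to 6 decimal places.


Answer: Rho = -1.736255

Derivation:
d1 = -0.4764655449; d2 = -0.6014655449
phi(d1) = 0.3561339906; exp(-qT) = 1.0000000000; exp(-rT) = 0.9848656924
N(-d2) = 0.7262350231
Rho = -K*T*exp(-rT)*N(-d2) = -9.7100 * 0.2500 * 0.9848656924 * 0.7262350231 = -1.736255


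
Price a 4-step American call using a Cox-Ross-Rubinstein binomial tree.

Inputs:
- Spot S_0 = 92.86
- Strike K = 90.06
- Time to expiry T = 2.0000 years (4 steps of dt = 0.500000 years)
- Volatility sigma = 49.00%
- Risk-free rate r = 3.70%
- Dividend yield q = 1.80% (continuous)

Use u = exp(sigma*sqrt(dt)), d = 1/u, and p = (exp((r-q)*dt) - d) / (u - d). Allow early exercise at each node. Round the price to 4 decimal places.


Answer: Price = V(0,0) = 25.6382

Derivation:
dt = T/N = 0.500000
u = exp(sigma*sqrt(dt)) = 1.414084; d = 1/u = 0.707171
p = (exp((r-q)*dt) - d) / (u - d) = 0.427738
Discount per step: exp(-r*dt) = 0.981670
Stock lattice S(k, i) with i counting down-moves:
  k=0: S(0,0) = 92.8600
  k=1: S(1,0) = 131.3119; S(1,1) = 65.6679
  k=2: S(2,0) = 185.6861; S(2,1) = 92.8600; S(2,2) = 46.4385
  k=3: S(3,0) = 262.5758; S(3,1) = 131.3119; S(3,2) = 65.6679; S(3,3) = 32.8400
  k=4: S(4,0) = 371.3044; S(4,1) = 185.6861; S(4,2) = 92.8600; S(4,3) = 46.4385; S(4,4) = 23.2235
Terminal payoffs V(N, i) = max(S_T - K, 0):
  V(4,0) = 281.244423; V(4,1) = 95.626103; V(4,2) = 2.800000; V(4,3) = 0.000000; V(4,4) = 0.000000
Backward induction: V(k, i) = exp(-r*dt) * [p * V(k+1, i) + (1-p) * V(k+1, i+1)]; then take max(V_cont, immediate exercise) for American.
  V(3,0) = exp(-r*dt) * [p*281.244423 + (1-p)*95.626103] = 171.814052; exercise = 172.515839; V(3,0) = max -> 172.515839
  V(3,1) = exp(-r*dt) * [p*95.626103 + (1-p)*2.800000] = 41.726175; exercise = 41.251886; V(3,1) = max -> 41.726175
  V(3,2) = exp(-r*dt) * [p*2.800000 + (1-p)*0.000000] = 1.175715; exercise = 0.000000; V(3,2) = max -> 1.175715
  V(3,3) = exp(-r*dt) * [p*0.000000 + (1-p)*0.000000] = 0.000000; exercise = 0.000000; V(3,3) = max -> 0.000000
  V(2,0) = exp(-r*dt) * [p*172.515839 + (1-p)*41.726175] = 95.879661; exercise = 95.626103; V(2,0) = max -> 95.879661
  V(2,1) = exp(-r*dt) * [p*41.726175 + (1-p)*1.175715] = 18.181222; exercise = 2.800000; V(2,1) = max -> 18.181222
  V(2,2) = exp(-r*dt) * [p*1.175715 + (1-p)*0.000000] = 0.493680; exercise = 0.000000; V(2,2) = max -> 0.493680
  V(1,0) = exp(-r*dt) * [p*95.879661 + (1-p)*18.181222] = 50.473384; exercise = 41.251886; V(1,0) = max -> 50.473384
  V(1,1) = exp(-r*dt) * [p*18.181222 + (1-p)*0.493680] = 7.911595; exercise = 0.000000; V(1,1) = max -> 7.911595
  V(0,0) = exp(-r*dt) * [p*50.473384 + (1-p)*7.911595] = 25.638188; exercise = 2.800000; V(0,0) = max -> 25.638188


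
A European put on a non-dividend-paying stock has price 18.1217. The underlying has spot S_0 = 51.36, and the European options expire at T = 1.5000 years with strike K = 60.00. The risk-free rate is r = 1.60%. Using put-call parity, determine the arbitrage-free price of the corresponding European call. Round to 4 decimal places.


Put-call parity: C - P = S_0 * exp(-qT) - K * exp(-rT).
S_0 * exp(-qT) = 51.3600 * 1.00000000 = 51.36000000
K * exp(-rT) = 60.0000 * 0.97628571 = 58.57714259
C = P + S*exp(-qT) - K*exp(-rT)
C = 18.1217 + 51.36000000 - 58.57714259 = 10.9046

Answer: Call price = 10.9046


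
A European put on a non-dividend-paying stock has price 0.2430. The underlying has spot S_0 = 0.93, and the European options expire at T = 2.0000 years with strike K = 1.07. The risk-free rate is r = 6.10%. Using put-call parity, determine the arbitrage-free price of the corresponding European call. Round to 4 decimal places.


Answer: Call price = 0.2259

Derivation:
Put-call parity: C - P = S_0 * exp(-qT) - K * exp(-rT).
S_0 * exp(-qT) = 0.9300 * 1.00000000 = 0.93000000
K * exp(-rT) = 1.0700 * 0.88514837 = 0.94710875
C = P + S*exp(-qT) - K*exp(-rT)
C = 0.2430 + 0.93000000 - 0.94710875 = 0.2259


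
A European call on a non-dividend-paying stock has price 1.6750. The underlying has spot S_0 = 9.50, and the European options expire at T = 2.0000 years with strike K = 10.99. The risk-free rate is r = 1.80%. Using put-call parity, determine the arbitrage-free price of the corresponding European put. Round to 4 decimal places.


Put-call parity: C - P = S_0 * exp(-qT) - K * exp(-rT).
S_0 * exp(-qT) = 9.5000 * 1.00000000 = 9.50000000
K * exp(-rT) = 10.9900 * 0.96464029 = 10.60139683
P = C - S*exp(-qT) + K*exp(-rT)
P = 1.6750 - 9.50000000 + 10.60139683 = 2.7764

Answer: Put price = 2.7764


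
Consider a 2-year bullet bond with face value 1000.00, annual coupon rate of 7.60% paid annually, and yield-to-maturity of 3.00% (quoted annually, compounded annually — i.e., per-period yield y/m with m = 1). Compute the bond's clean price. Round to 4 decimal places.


Answer: Price = 1088.0196

Derivation:
Coupon per period c = face * coupon_rate / m = 76.000000
Periods per year m = 1; per-period yield y/m = 0.030000
Number of cashflows N = 2
Cashflows (t years, CF_t, discount factor 1/(1+y/m)^(m*t), PV):
  t = 1.0000: CF_t = 76.000000, DF = 0.970874, PV = 73.786408
  t = 2.0000: CF_t = 1076.000000, DF = 0.942596, PV = 1014.233198
Price P = sum_t PV_t = 1088.019606


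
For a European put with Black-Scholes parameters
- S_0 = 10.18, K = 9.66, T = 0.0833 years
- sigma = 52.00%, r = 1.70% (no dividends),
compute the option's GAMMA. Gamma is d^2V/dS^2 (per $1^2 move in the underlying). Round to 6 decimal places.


Answer: Gamma = 0.237666

Derivation:
d1 = 0.4338297551; d2 = 0.2837487103
phi(d1) = 0.3631124688; exp(-qT) = 1.0000000000; exp(-rT) = 0.9985849022
Gamma = exp(-qT) * phi(d1) / (S * sigma * sqrt(T)) = 1.0000000000 * 0.3631124688 / (10.1800 * 0.5200 * 0.2886173938) = 0.237666


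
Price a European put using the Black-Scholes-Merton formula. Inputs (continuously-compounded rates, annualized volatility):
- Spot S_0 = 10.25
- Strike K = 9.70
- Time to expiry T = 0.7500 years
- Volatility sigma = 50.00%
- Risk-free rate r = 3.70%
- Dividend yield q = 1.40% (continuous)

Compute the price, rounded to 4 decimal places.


d1 = (ln(S/K) + (r - q + 0.5*sigma^2) * T) / (sigma * sqrt(T)) = 0.38371119
d2 = d1 - sigma * sqrt(T) = -0.04930151
exp(-rT) = 0.97263149; exp(-qT) = 0.98955493
P = K * exp(-rT) * N(-d2) - S_0 * exp(-qT) * N(-d1)
N(-d1) = 0.35059626; N(-d2) = 0.51966049
P = 9.7000 * 0.97263149 * 0.51966049 - 10.2500 * 0.98955493 * 0.35059626 = 1.3467

Answer: Price = 1.3467


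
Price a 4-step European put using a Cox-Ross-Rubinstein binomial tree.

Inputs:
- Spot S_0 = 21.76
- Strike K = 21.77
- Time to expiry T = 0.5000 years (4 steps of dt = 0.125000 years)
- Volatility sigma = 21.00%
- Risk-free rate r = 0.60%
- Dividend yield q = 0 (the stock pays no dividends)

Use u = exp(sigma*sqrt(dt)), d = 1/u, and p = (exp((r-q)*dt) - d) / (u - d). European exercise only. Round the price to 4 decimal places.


Answer: Price = V(0,0) = 1.1835

Derivation:
dt = T/N = 0.125000
u = exp(sigma*sqrt(dt)) = 1.077072; d = 1/u = 0.928443
p = (exp((r-q)*dt) - d) / (u - d) = 0.486495
Discount per step: exp(-r*dt) = 0.999250
Stock lattice S(k, i) with i counting down-moves:
  k=0: S(0,0) = 21.7600
  k=1: S(1,0) = 23.4371; S(1,1) = 20.2029
  k=2: S(2,0) = 25.2434; S(2,1) = 21.7600; S(2,2) = 18.7573
  k=3: S(3,0) = 27.1890; S(3,1) = 23.4371; S(3,2) = 20.2029; S(3,3) = 17.4151
  k=4: S(4,0) = 29.2845; S(4,1) = 25.2434; S(4,2) = 21.7600; S(4,3) = 18.7573; S(4,4) = 16.1689
Terminal payoffs V(N, i) = max(K - S_T, 0):
  V(4,0) = 0.000000; V(4,1) = 0.000000; V(4,2) = 0.010000; V(4,3) = 3.012738; V(4,4) = 5.601117
Backward induction: V(k, i) = exp(-r*dt) * [p * V(k+1, i) + (1-p) * V(k+1, i+1)].
  V(3,0) = exp(-r*dt) * [p*0.000000 + (1-p)*0.000000] = 0.000000
  V(3,1) = exp(-r*dt) * [p*0.000000 + (1-p)*0.010000] = 0.005131
  V(3,2) = exp(-r*dt) * [p*0.010000 + (1-p)*3.012738] = 1.550757
  V(3,3) = exp(-r*dt) * [p*3.012738 + (1-p)*5.601117] = 4.338628
  V(2,0) = exp(-r*dt) * [p*0.000000 + (1-p)*0.005131] = 0.002633
  V(2,1) = exp(-r*dt) * [p*0.005131 + (1-p)*1.550757] = 0.798219
  V(2,2) = exp(-r*dt) * [p*1.550757 + (1-p)*4.338628] = 2.980107
  V(1,0) = exp(-r*dt) * [p*0.002633 + (1-p)*0.798219] = 0.410862
  V(1,1) = exp(-r*dt) * [p*0.798219 + (1-p)*2.980107] = 1.917191
  V(0,0) = exp(-r*dt) * [p*0.410862 + (1-p)*1.917191] = 1.183482


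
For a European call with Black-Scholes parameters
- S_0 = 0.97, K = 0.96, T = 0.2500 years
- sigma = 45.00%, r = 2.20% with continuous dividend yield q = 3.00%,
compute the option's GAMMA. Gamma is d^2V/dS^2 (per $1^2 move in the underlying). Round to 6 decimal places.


d1 = 0.1496679424; d2 = -0.0753320576
phi(d1) = 0.3944989581; exp(-qT) = 0.9925280548; exp(-rT) = 0.9945150973
Gamma = exp(-qT) * phi(d1) / (S * sigma * sqrt(T)) = 0.9925280548 * 0.3944989581 / (0.9700 * 0.4500 * 0.5000000000) = 1.794049

Answer: Gamma = 1.794049


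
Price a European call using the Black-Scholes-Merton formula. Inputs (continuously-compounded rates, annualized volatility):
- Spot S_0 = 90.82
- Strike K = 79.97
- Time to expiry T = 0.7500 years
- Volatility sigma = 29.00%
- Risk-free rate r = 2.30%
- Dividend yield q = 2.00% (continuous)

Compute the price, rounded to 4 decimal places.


Answer: Price = 14.9147

Derivation:
d1 = (ln(S/K) + (r - q + 0.5*sigma^2) * T) / (sigma * sqrt(T)) = 0.64111945
d2 = d1 - sigma * sqrt(T) = 0.38997208
exp(-rT) = 0.98289793; exp(-qT) = 0.98511194
C = S_0 * exp(-qT) * N(d1) - K * exp(-rT) * N(d2)
N(d1) = 0.73927746; N(d2) = 0.65172140
C = 90.8200 * 0.98511194 * 0.73927746 - 79.9700 * 0.98289793 * 0.65172140 = 14.9147


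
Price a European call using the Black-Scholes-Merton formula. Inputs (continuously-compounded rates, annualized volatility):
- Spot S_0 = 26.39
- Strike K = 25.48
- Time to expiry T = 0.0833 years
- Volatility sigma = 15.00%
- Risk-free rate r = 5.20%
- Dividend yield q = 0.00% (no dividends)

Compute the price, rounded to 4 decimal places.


d1 = (ln(S/K) + (r - q + 0.5*sigma^2) * T) / (sigma * sqrt(T)) = 0.93226178
d2 = d1 - sigma * sqrt(T) = 0.88896917
exp(-rT) = 0.99567777; exp(-qT) = 1.00000000
C = S_0 * exp(-qT) * N(d1) - K * exp(-rT) * N(d2)
N(d1) = 0.82439937; N(d2) = 0.81299018
C = 26.3900 * 1.00000000 * 0.82439937 - 25.4800 * 0.99567777 * 0.81299018 = 1.1304

Answer: Price = 1.1304


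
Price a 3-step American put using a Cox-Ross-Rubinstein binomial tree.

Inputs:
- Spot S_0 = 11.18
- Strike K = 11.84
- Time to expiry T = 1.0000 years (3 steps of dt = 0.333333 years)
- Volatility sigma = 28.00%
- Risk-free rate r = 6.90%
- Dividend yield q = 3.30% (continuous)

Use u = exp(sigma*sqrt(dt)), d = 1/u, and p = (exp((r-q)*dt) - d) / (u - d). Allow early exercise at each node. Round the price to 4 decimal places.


Answer: Price = V(0,0) = 1.4531

Derivation:
dt = T/N = 0.333333
u = exp(sigma*sqrt(dt)) = 1.175458; d = 1/u = 0.850732
p = (exp((r-q)*dt) - d) / (u - d) = 0.496850
Discount per step: exp(-r*dt) = 0.977262
Stock lattice S(k, i) with i counting down-moves:
  k=0: S(0,0) = 11.1800
  k=1: S(1,0) = 13.1416; S(1,1) = 9.5112
  k=2: S(2,0) = 15.4474; S(2,1) = 11.1800; S(2,2) = 8.0915
  k=3: S(3,0) = 18.1578; S(3,1) = 13.1416; S(3,2) = 9.5112; S(3,3) = 6.8837
Terminal payoffs V(N, i) = max(K - S_T, 0):
  V(3,0) = 0.000000; V(3,1) = 0.000000; V(3,2) = 2.328816; V(3,3) = 4.956328
Backward induction: V(k, i) = exp(-r*dt) * [p * V(k+1, i) + (1-p) * V(k+1, i+1)]; then take max(V_cont, immediate exercise) for American.
  V(2,0) = exp(-r*dt) * [p*0.000000 + (1-p)*0.000000] = 0.000000; exercise = 0.000000; V(2,0) = max -> 0.000000
  V(2,1) = exp(-r*dt) * [p*0.000000 + (1-p)*2.328816] = 1.145101; exercise = 0.660000; V(2,1) = max -> 1.145101
  V(2,2) = exp(-r*dt) * [p*2.328816 + (1-p)*4.956328] = 3.567837; exercise = 3.748531; V(2,2) = max -> 3.748531
  V(1,0) = exp(-r*dt) * [p*0.000000 + (1-p)*1.145101] = 0.563057; exercise = 0.000000; V(1,0) = max -> 0.563057
  V(1,1) = exp(-r*dt) * [p*1.145101 + (1-p)*3.748531] = 2.399195; exercise = 2.328816; V(1,1) = max -> 2.399195
  V(0,0) = exp(-r*dt) * [p*0.563057 + (1-p)*2.399195] = 1.453101; exercise = 0.660000; V(0,0) = max -> 1.453101


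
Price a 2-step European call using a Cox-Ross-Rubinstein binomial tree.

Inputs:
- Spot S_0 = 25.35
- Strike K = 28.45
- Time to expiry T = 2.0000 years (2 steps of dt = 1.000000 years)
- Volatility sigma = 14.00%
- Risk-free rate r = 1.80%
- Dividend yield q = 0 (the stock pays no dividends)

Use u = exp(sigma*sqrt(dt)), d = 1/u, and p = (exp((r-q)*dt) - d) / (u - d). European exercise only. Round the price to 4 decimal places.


dt = T/N = 1.000000
u = exp(sigma*sqrt(dt)) = 1.150274; d = 1/u = 0.869358
p = (exp((r-q)*dt) - d) / (u - d) = 0.529713
Discount per step: exp(-r*dt) = 0.982161
Stock lattice S(k, i) with i counting down-moves:
  k=0: S(0,0) = 25.3500
  k=1: S(1,0) = 29.1594; S(1,1) = 22.0382
  k=2: S(2,0) = 33.5413; S(2,1) = 25.3500; S(2,2) = 19.1591
Terminal payoffs V(N, i) = max(S_T - K, 0):
  V(2,0) = 5.091341; V(2,1) = 0.000000; V(2,2) = 0.000000
Backward induction: V(k, i) = exp(-r*dt) * [p * V(k+1, i) + (1-p) * V(k+1, i+1)].
  V(1,0) = exp(-r*dt) * [p*5.091341 + (1-p)*0.000000] = 2.648841
  V(1,1) = exp(-r*dt) * [p*0.000000 + (1-p)*0.000000] = 0.000000
  V(0,0) = exp(-r*dt) * [p*2.648841 + (1-p)*0.000000] = 1.378096

Answer: Price = V(0,0) = 1.3781


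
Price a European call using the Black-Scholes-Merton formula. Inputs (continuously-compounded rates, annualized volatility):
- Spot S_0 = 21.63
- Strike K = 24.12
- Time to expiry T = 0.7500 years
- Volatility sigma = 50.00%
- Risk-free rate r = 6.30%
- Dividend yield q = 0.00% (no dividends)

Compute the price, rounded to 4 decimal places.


d1 = (ln(S/K) + (r - q + 0.5*sigma^2) * T) / (sigma * sqrt(T)) = 0.07399291
d2 = d1 - sigma * sqrt(T) = -0.35901980
exp(-rT) = 0.95384891; exp(-qT) = 1.00000000
C = S_0 * exp(-qT) * N(d1) - K * exp(-rT) * N(d2)
N(d1) = 0.52949198; N(d2) = 0.35979014
C = 21.6300 * 1.00000000 * 0.52949198 - 24.1200 * 0.95384891 * 0.35979014 = 3.1753

Answer: Price = 3.1753


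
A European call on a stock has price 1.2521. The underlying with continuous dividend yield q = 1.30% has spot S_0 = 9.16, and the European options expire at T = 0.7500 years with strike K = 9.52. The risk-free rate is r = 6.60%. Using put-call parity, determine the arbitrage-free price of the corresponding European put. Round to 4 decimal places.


Put-call parity: C - P = S_0 * exp(-qT) - K * exp(-rT).
S_0 * exp(-qT) = 9.1600 * 0.99029738 = 9.07112397
K * exp(-rT) = 9.5200 * 0.95170516 = 9.06023311
P = C - S*exp(-qT) + K*exp(-rT)
P = 1.2521 - 9.07112397 + 9.06023311 = 1.2412

Answer: Put price = 1.2412


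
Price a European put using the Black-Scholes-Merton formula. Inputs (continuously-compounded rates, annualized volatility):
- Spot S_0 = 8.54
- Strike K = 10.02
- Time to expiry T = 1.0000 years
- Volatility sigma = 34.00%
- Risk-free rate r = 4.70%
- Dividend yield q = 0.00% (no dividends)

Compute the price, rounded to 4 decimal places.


Answer: Price = 1.7976

Derivation:
d1 = (ln(S/K) + (r - q + 0.5*sigma^2) * T) / (sigma * sqrt(T)) = -0.16182967
d2 = d1 - sigma * sqrt(T) = -0.50182967
exp(-rT) = 0.95408740; exp(-qT) = 1.00000000
P = K * exp(-rT) * N(-d2) - S_0 * exp(-qT) * N(-d1)
N(-d1) = 0.56428001; N(-d2) = 0.69210633
P = 10.0200 * 0.95408740 * 0.69210633 - 8.5400 * 1.00000000 * 0.56428001 = 1.7976


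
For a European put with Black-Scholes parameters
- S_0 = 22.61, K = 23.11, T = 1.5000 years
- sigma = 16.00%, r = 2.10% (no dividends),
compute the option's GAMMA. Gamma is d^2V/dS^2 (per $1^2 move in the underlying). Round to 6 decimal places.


d1 = 0.1471064642; d2 = -0.0488527153
phi(d1) = 0.3946489320; exp(-qT) = 1.0000000000; exp(-rT) = 0.9689909565
Gamma = exp(-qT) * phi(d1) / (S * sigma * sqrt(T)) = 1.0000000000 * 0.3946489320 / (22.6100 * 0.1600 * 1.2247448714) = 0.089073

Answer: Gamma = 0.089073


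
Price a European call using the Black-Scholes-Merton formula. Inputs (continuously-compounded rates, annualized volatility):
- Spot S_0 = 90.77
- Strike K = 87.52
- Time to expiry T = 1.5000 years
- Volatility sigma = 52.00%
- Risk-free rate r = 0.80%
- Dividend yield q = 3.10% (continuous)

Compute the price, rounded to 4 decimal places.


Answer: Price = 21.7117

Derivation:
d1 = (ln(S/K) + (r - q + 0.5*sigma^2) * T) / (sigma * sqrt(T)) = 0.32151358
d2 = d1 - sigma * sqrt(T) = -0.31535375
exp(-rT) = 0.98807171; exp(-qT) = 0.95456456
C = S_0 * exp(-qT) * N(d1) - K * exp(-rT) * N(d2)
N(d1) = 0.62608939; N(d2) = 0.37624654
C = 90.7700 * 0.95456456 * 0.62608939 - 87.5200 * 0.98807171 * 0.37624654 = 21.7117


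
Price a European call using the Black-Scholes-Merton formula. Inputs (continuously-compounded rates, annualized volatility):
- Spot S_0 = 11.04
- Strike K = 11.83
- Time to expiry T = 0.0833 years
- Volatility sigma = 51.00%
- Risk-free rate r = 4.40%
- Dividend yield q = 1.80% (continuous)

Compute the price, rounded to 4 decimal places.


Answer: Price = 0.3554

Derivation:
d1 = (ln(S/K) + (r - q + 0.5*sigma^2) * T) / (sigma * sqrt(T)) = -0.38122709
d2 = d1 - sigma * sqrt(T) = -0.52842196
exp(-rT) = 0.99634151; exp(-qT) = 0.99850172
C = S_0 * exp(-qT) * N(d1) - K * exp(-rT) * N(d2)
N(d1) = 0.35151737; N(d2) = 0.29860325
C = 11.0400 * 0.99850172 * 0.35151737 - 11.8300 * 0.99634151 * 0.29860325 = 0.3554


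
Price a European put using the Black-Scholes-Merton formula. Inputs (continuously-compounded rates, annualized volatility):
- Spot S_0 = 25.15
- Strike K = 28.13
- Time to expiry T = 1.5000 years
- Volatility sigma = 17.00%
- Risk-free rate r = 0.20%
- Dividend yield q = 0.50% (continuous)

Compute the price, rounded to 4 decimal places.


d1 = (ln(S/K) + (r - q + 0.5*sigma^2) * T) / (sigma * sqrt(T)) = -0.45533481
d2 = d1 - sigma * sqrt(T) = -0.66354144
exp(-rT) = 0.99700450; exp(-qT) = 0.99252805
P = K * exp(-rT) * N(-d2) - S_0 * exp(-qT) * N(-d1)
N(-d1) = 0.67556581; N(-d2) = 0.74650808
P = 28.1300 * 0.99700450 * 0.74650808 - 25.1500 * 0.99252805 * 0.67556581 = 4.0728

Answer: Price = 4.0728


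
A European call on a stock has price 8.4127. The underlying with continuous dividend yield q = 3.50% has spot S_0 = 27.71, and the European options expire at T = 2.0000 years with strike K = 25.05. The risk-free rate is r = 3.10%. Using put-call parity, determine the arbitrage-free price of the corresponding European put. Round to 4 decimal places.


Answer: Put price = 6.1201

Derivation:
Put-call parity: C - P = S_0 * exp(-qT) - K * exp(-rT).
S_0 * exp(-qT) = 27.7100 * 0.93239382 = 25.83663275
K * exp(-rT) = 25.0500 * 0.93988289 = 23.54406631
P = C - S*exp(-qT) + K*exp(-rT)
P = 8.4127 - 25.83663275 + 23.54406631 = 6.1201


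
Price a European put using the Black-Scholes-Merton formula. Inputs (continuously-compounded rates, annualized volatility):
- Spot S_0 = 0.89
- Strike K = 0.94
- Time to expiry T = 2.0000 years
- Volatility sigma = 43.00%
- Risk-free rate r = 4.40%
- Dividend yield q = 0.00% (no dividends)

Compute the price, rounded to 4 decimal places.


d1 = (ln(S/K) + (r - q + 0.5*sigma^2) * T) / (sigma * sqrt(T)) = 0.35888397
d2 = d1 - sigma * sqrt(T) = -0.24922786
exp(-rT) = 0.91576088; exp(-qT) = 1.00000000
P = K * exp(-rT) * N(-d2) - S_0 * exp(-qT) * N(-d1)
N(-d1) = 0.35984095; N(-d2) = 0.59840774
P = 0.9400 * 0.91576088 * 0.59840774 - 0.8900 * 1.00000000 * 0.35984095 = 0.1949

Answer: Price = 0.1949


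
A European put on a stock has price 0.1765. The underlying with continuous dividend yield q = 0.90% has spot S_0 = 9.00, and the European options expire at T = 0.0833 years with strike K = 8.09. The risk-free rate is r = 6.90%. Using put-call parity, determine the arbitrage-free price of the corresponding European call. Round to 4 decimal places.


Put-call parity: C - P = S_0 * exp(-qT) - K * exp(-rT).
S_0 * exp(-qT) = 9.0000 * 0.99925058 = 8.99325523
K * exp(-rT) = 8.0900 * 0.99426879 = 8.04363448
C = P + S*exp(-qT) - K*exp(-rT)
C = 0.1765 + 8.99325523 - 8.04363448 = 1.1261

Answer: Call price = 1.1261


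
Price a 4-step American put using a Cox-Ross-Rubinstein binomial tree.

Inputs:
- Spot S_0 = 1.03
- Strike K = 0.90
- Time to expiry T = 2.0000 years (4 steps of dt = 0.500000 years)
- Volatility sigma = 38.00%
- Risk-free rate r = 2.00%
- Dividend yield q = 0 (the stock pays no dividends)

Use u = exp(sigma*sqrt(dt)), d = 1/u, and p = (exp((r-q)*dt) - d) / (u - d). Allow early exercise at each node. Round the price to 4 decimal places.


Answer: Price = V(0,0) = 0.1344

Derivation:
dt = T/N = 0.500000
u = exp(sigma*sqrt(dt)) = 1.308263; d = 1/u = 0.764372
p = (exp((r-q)*dt) - d) / (u - d) = 0.451704
Discount per step: exp(-r*dt) = 0.990050
Stock lattice S(k, i) with i counting down-moves:
  k=0: S(0,0) = 1.0300
  k=1: S(1,0) = 1.3475; S(1,1) = 0.7873
  k=2: S(2,0) = 1.7629; S(2,1) = 1.0300; S(2,2) = 0.6018
  k=3: S(3,0) = 2.3063; S(3,1) = 1.3475; S(3,2) = 0.7873; S(3,3) = 0.4600
  k=4: S(4,0) = 3.0173; S(4,1) = 1.7629; S(4,2) = 1.0300; S(4,3) = 0.6018; S(4,4) = 0.3516
Terminal payoffs V(N, i) = max(K - S_T, 0):
  V(4,0) = 0.000000; V(4,1) = 0.000000; V(4,2) = 0.000000; V(4,3) = 0.298207; V(4,4) = 0.548394
Backward induction: V(k, i) = exp(-r*dt) * [p * V(k+1, i) + (1-p) * V(k+1, i+1)]; then take max(V_cont, immediate exercise) for American.
  V(3,0) = exp(-r*dt) * [p*0.000000 + (1-p)*0.000000] = 0.000000; exercise = 0.000000; V(3,0) = max -> 0.000000
  V(3,1) = exp(-r*dt) * [p*0.000000 + (1-p)*0.000000] = 0.000000; exercise = 0.000000; V(3,1) = max -> 0.000000
  V(3,2) = exp(-r*dt) * [p*0.000000 + (1-p)*0.298207] = 0.161879; exercise = 0.112697; V(3,2) = max -> 0.161879
  V(3,3) = exp(-r*dt) * [p*0.298207 + (1-p)*0.548394] = 0.431051; exercise = 0.440007; V(3,3) = max -> 0.440007
  V(2,0) = exp(-r*dt) * [p*0.000000 + (1-p)*0.000000] = 0.000000; exercise = 0.000000; V(2,0) = max -> 0.000000
  V(2,1) = exp(-r*dt) * [p*0.000000 + (1-p)*0.161879] = 0.087874; exercise = 0.000000; V(2,1) = max -> 0.087874
  V(2,2) = exp(-r*dt) * [p*0.161879 + (1-p)*0.440007] = 0.311247; exercise = 0.298207; V(2,2) = max -> 0.311247
  V(1,0) = exp(-r*dt) * [p*0.000000 + (1-p)*0.087874] = 0.047702; exercise = 0.000000; V(1,0) = max -> 0.047702
  V(1,1) = exp(-r*dt) * [p*0.087874 + (1-p)*0.311247] = 0.208256; exercise = 0.112697; V(1,1) = max -> 0.208256
  V(0,0) = exp(-r*dt) * [p*0.047702 + (1-p)*0.208256] = 0.134382; exercise = 0.000000; V(0,0) = max -> 0.134382


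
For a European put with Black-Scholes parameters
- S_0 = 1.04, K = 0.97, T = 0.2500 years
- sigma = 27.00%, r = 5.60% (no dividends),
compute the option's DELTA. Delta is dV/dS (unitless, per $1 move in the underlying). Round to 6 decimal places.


d1 = 0.6873512640; d2 = 0.5523512640
phi(d1) = 0.3150057415; exp(-qT) = 1.0000000000; exp(-rT) = 0.9860975443
N(-d1) = 0.2459307007
Delta = -exp(-qT) * N(-d1) = -1.0000000000 * 0.2459307007 = -0.245931

Answer: Delta = -0.245931


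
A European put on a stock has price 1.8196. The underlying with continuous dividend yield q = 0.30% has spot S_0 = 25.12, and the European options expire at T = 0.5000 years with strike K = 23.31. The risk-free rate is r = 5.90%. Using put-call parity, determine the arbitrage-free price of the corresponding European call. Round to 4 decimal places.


Answer: Call price = 4.2695

Derivation:
Put-call parity: C - P = S_0 * exp(-qT) - K * exp(-rT).
S_0 * exp(-qT) = 25.1200 * 0.99850112 = 25.08234825
K * exp(-rT) = 23.3100 * 0.97093088 = 22.63239876
C = P + S*exp(-qT) - K*exp(-rT)
C = 1.8196 + 25.08234825 - 22.63239876 = 4.2695


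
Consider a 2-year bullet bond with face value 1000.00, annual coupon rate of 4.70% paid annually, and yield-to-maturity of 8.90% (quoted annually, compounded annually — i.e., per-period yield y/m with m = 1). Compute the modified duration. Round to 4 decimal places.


Answer: Modified duration = 1.7937

Derivation:
Coupon per period c = face * coupon_rate / m = 47.000000
Periods per year m = 1; per-period yield y/m = 0.089000
Number of cashflows N = 2
Cashflows (t years, CF_t, discount factor 1/(1+y/m)^(m*t), PV):
  t = 1.0000: CF_t = 47.000000, DF = 0.918274, PV = 43.158861
  t = 2.0000: CF_t = 1047.000000, DF = 0.843226, PV = 882.858133
Price P = sum_t PV_t = 926.016994
First compute Macaulay numerator sum_t t * PV_t:
  t * PV_t at t = 1.0000: 43.158861
  t * PV_t at t = 2.0000: 1765.716266
Macaulay duration D = 1808.875127 / 926.016994 = 1.953393
Modified duration = D / (1 + y/m) = 1.953393 / (1 + 0.089000) = 1.793749


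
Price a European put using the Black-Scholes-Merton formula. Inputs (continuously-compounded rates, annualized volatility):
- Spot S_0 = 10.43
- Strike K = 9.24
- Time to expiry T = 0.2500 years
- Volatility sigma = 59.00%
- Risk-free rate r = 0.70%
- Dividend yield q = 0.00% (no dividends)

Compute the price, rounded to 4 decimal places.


d1 = (ln(S/K) + (r - q + 0.5*sigma^2) * T) / (sigma * sqrt(T)) = 0.56409113
d2 = d1 - sigma * sqrt(T) = 0.26909113
exp(-rT) = 0.99825153; exp(-qT) = 1.00000000
P = K * exp(-rT) * N(-d2) - S_0 * exp(-qT) * N(-d1)
N(-d1) = 0.28634606; N(-d2) = 0.39392978
P = 9.2400 * 0.99825153 * 0.39392978 - 10.4300 * 1.00000000 * 0.28634606 = 0.6470

Answer: Price = 0.6470


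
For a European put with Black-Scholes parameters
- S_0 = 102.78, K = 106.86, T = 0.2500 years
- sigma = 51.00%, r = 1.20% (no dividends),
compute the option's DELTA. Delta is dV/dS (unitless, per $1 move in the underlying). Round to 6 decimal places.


Answer: Delta = -0.505345

Derivation:
d1 = -0.0133971959; d2 = -0.2683971959
phi(d1) = 0.3989064800; exp(-qT) = 1.0000000000; exp(-rT) = 0.9970044955
N(-d1) = 0.5053445480
Delta = -exp(-qT) * N(-d1) = -1.0000000000 * 0.5053445480 = -0.505345


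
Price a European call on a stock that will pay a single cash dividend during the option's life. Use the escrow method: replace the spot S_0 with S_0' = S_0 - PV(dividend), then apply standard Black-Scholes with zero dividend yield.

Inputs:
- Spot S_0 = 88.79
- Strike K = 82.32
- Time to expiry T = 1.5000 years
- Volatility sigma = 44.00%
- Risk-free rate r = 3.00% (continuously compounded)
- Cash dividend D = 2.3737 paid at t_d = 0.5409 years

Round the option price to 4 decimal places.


PV(D) = D * exp(-r * t_d) = 2.3737 * 0.98390395 = 2.33549280
S_0' = S_0 - PV(D) = 88.7900 - 2.33549280 = 86.45450720
d1 = (ln(S_0'/K) + (r + sigma^2/2)*T) / (sigma*sqrt(T)) = 0.44388513
d2 = d1 - sigma*sqrt(T) = -0.09500261
exp(-rT) = 0.95599748
N(d1) = 0.67143718; N(d2) = 0.46215638
C = S_0' * N(d1) - K * exp(-rT) * N(d2) = 86.45450720 * 0.67143718 - 82.3200 * 0.95599748 * 0.46215638 = 21.6781

Answer: Price = 21.6781


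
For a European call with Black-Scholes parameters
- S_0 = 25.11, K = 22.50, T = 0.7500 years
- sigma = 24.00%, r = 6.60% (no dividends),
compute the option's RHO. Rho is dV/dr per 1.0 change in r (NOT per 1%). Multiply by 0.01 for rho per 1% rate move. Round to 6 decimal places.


Answer: Rho = 11.982414

Derivation:
d1 = 0.8701191249; d2 = 0.6622730280
phi(d1) = 0.2732161117; exp(-qT) = 1.0000000000; exp(-rT) = 0.9517051581
N(d2) = 0.7461018703
Rho = K*T*exp(-rT)*N(d2) = 22.5000 * 0.7500 * 0.9517051581 * 0.7461018703 = 11.982414


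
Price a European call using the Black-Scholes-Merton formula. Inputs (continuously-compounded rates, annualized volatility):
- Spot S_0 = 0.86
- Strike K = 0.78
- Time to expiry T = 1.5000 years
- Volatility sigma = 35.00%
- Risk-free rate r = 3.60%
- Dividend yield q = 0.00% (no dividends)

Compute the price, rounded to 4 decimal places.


d1 = (ln(S/K) + (r - q + 0.5*sigma^2) * T) / (sigma * sqrt(T)) = 0.56807976
d2 = d1 - sigma * sqrt(T) = 0.13941905
exp(-rT) = 0.94743211; exp(-qT) = 1.00000000
C = S_0 * exp(-qT) * N(d1) - K * exp(-rT) * N(d2)
N(d1) = 0.71500959; N(d2) = 0.55544049
C = 0.8600 * 1.00000000 * 0.71500959 - 0.7800 * 0.94743211 * 0.55544049 = 0.2044

Answer: Price = 0.2044


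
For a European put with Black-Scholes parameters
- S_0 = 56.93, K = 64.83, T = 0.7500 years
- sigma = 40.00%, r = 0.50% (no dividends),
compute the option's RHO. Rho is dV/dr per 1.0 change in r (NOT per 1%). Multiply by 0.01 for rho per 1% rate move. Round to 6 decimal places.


d1 = -0.1910914389; d2 = -0.5375016004
phi(d1) = 0.3917244962; exp(-qT) = 1.0000000000; exp(-rT) = 0.9962570225
N(-d2) = 0.7045394101
Rho = -K*T*exp(-rT)*N(-d2) = -64.8300 * 0.7500 * 0.9962570225 * 0.7045394101 = -34.128246

Answer: Rho = -34.128246


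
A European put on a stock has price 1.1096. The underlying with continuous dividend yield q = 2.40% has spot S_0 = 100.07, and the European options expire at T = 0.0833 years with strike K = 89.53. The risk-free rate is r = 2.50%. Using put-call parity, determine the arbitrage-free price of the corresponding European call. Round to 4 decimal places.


Answer: Call price = 11.6360

Derivation:
Put-call parity: C - P = S_0 * exp(-qT) - K * exp(-rT).
S_0 * exp(-qT) = 100.0700 * 0.99800280 = 99.87013990
K * exp(-rT) = 89.5300 * 0.99791967 = 89.34374778
C = P + S*exp(-qT) - K*exp(-rT)
C = 1.1096 + 99.87013990 - 89.34374778 = 11.6360


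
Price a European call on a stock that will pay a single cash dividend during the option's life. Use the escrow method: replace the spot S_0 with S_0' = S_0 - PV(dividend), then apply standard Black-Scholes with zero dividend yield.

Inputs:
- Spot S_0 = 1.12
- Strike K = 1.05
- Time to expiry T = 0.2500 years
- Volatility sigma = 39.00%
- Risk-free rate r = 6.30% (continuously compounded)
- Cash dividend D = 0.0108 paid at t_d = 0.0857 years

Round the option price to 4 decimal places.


PV(D) = D * exp(-r * t_d) = 0.0108 * 0.99461545 = 0.01074185
S_0' = S_0 - PV(D) = 1.1200 - 0.01074185 = 1.10925815
d1 = (ln(S_0'/K) + (r + sigma^2/2)*T) / (sigma*sqrt(T)) = 0.45981434
d2 = d1 - sigma*sqrt(T) = 0.26481434
exp(-rT) = 0.98437338
N(d1) = 0.67717526; N(d2) = 0.60442376
C = S_0' * N(d1) - K * exp(-rT) * N(d2) = 1.10925815 * 0.67717526 - 1.0500 * 0.98437338 * 0.60442376 = 0.1264

Answer: Price = 0.1264


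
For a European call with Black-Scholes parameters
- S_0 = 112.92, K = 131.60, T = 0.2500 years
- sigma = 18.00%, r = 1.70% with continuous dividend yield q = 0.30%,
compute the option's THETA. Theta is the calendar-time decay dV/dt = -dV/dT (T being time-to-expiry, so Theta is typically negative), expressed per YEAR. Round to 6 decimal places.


Answer: Theta = -2.271669

Derivation:
d1 = -1.6170823945; d2 = -1.7070823945
phi(d1) = 0.1079144745; exp(-qT) = 0.9992502812; exp(-rT) = 0.9957590185
Theta = -S*exp(-qT)*phi(d1)*sigma/(2*sqrt(T)) - r*K*exp(-rT)*N(d2) + q*S*exp(-qT)*N(d1)
N(d1) = 0.0529302483; N(d2) = 0.0439033695; sqrt(T) = 0.5000000000
Term 1 = -112.9200 * 0.9992502812 * 0.1079144745 * 0.1800 / (2 * 0.5000000000) = -2.1917819899
Term 2 = -0.0170 * 131.6000 * 0.9957590185 * 0.0439033695 = -0.0978040664
Term 3 = 0.0030 * 112.9200 * 0.9992502812 * 0.0529302483 = 0.0179172080
Theta = -2.1917819899 + (-0.0978040664) + (0.0179172080) = -2.271669


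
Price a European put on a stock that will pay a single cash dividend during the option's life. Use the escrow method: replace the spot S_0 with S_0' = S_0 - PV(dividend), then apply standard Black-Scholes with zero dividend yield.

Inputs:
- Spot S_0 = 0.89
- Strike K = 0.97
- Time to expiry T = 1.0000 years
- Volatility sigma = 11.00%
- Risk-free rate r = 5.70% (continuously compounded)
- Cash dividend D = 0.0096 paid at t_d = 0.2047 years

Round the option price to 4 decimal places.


Answer: Price = 0.0598

Derivation:
PV(D) = D * exp(-r * t_d) = 0.0096 * 0.98839991 = 0.00948864
S_0' = S_0 - PV(D) = 0.8900 - 0.00948864 = 0.88051136
d1 = (ln(S_0'/K) + (r + sigma^2/2)*T) / (sigma*sqrt(T)) = -0.30675674
d2 = d1 - sigma*sqrt(T) = -0.41675674
exp(-rT) = 0.94459407
N(-d1) = 0.62048573; N(-d2) = 0.66157182
P = K * exp(-rT) * N(-d2) - S_0' * N(-d1) = 0.9700 * 0.94459407 * 0.66157182 - 0.88051136 * 0.62048573 = 0.0598


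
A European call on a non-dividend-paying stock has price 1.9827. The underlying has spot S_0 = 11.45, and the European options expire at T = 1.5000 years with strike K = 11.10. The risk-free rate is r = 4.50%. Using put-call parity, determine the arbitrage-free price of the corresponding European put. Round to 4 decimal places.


Answer: Put price = 0.9082

Derivation:
Put-call parity: C - P = S_0 * exp(-qT) - K * exp(-rT).
S_0 * exp(-qT) = 11.4500 * 1.00000000 = 11.45000000
K * exp(-rT) = 11.1000 * 0.93472772 = 10.37547770
P = C - S*exp(-qT) + K*exp(-rT)
P = 1.9827 - 11.45000000 + 10.37547770 = 0.9082


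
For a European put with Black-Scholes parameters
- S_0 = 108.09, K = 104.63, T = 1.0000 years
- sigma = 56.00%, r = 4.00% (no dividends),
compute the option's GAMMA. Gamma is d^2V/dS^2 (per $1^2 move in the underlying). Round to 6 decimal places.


d1 = 0.4095248143; d2 = -0.1504751857
phi(d1) = 0.3668530866; exp(-qT) = 1.0000000000; exp(-rT) = 0.9607894392
Gamma = exp(-qT) * phi(d1) / (S * sigma * sqrt(T)) = 1.0000000000 * 0.3668530866 / (108.0900 * 0.5600 * 1.0000000000) = 0.006061

Answer: Gamma = 0.006061


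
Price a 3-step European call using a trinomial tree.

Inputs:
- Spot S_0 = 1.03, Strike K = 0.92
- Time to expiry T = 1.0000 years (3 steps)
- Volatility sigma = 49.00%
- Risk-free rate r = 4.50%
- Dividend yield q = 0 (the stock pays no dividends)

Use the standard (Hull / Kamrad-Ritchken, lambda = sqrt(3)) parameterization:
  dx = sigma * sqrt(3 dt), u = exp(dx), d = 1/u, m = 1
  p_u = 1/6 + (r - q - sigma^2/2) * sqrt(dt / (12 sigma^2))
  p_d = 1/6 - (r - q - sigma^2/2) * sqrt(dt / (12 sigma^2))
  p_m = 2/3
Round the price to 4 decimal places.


dt = T/N = 0.333333; dx = sigma*sqrt(3*dt) = 0.490000
u = exp(dx) = 1.632316; d = 1/u = 0.612626
p_u = 0.141139, p_m = 0.666667, p_d = 0.192194
Discount per step: exp(-r*dt) = 0.985112
Stock lattice S(k, j) with j the centered position index:
  k=0: S(0,+0) = 1.0300
  k=1: S(1,-1) = 0.6310; S(1,+0) = 1.0300; S(1,+1) = 1.6813
  k=2: S(2,-2) = 0.3866; S(2,-1) = 0.6310; S(2,+0) = 1.0300; S(2,+1) = 1.6813; S(2,+2) = 2.7444
  k=3: S(3,-3) = 0.2368; S(3,-2) = 0.3866; S(3,-1) = 0.6310; S(3,+0) = 1.0300; S(3,+1) = 1.6813; S(3,+2) = 2.7444; S(3,+3) = 4.4797
Terminal payoffs V(N, j) = max(S_T - K, 0):
  V(3,-3) = 0.000000; V(3,-2) = 0.000000; V(3,-1) = 0.000000; V(3,+0) = 0.110000; V(3,+1) = 0.761286; V(3,+2) = 1.824390; V(3,+3) = 3.559712
Backward induction: V(k, j) = exp(-r*dt) * [p_u * V(k+1, j+1) + p_m * V(k+1, j) + p_d * V(k+1, j-1)]
  V(2,-2) = exp(-r*dt) * [p_u*0.000000 + p_m*0.000000 + p_d*0.000000] = 0.000000
  V(2,-1) = exp(-r*dt) * [p_u*0.110000 + p_m*0.000000 + p_d*0.000000] = 0.015294
  V(2,+0) = exp(-r*dt) * [p_u*0.761286 + p_m*0.110000 + p_d*0.000000] = 0.178089
  V(2,+1) = exp(-r*dt) * [p_u*1.824390 + p_m*0.761286 + p_d*0.110000] = 0.774454
  V(2,+2) = exp(-r*dt) * [p_u*3.559712 + p_m*1.824390 + p_d*0.761286] = 1.837224
  V(1,-1) = exp(-r*dt) * [p_u*0.178089 + p_m*0.015294 + p_d*0.000000] = 0.034806
  V(1,+0) = exp(-r*dt) * [p_u*0.774454 + p_m*0.178089 + p_d*0.015294] = 0.227533
  V(1,+1) = exp(-r*dt) * [p_u*1.837224 + p_m*0.774454 + p_d*0.178089] = 0.797778
  V(0,+0) = exp(-r*dt) * [p_u*0.797778 + p_m*0.227533 + p_d*0.034806] = 0.266942

Answer: Price = V(0,0) = 0.2669
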